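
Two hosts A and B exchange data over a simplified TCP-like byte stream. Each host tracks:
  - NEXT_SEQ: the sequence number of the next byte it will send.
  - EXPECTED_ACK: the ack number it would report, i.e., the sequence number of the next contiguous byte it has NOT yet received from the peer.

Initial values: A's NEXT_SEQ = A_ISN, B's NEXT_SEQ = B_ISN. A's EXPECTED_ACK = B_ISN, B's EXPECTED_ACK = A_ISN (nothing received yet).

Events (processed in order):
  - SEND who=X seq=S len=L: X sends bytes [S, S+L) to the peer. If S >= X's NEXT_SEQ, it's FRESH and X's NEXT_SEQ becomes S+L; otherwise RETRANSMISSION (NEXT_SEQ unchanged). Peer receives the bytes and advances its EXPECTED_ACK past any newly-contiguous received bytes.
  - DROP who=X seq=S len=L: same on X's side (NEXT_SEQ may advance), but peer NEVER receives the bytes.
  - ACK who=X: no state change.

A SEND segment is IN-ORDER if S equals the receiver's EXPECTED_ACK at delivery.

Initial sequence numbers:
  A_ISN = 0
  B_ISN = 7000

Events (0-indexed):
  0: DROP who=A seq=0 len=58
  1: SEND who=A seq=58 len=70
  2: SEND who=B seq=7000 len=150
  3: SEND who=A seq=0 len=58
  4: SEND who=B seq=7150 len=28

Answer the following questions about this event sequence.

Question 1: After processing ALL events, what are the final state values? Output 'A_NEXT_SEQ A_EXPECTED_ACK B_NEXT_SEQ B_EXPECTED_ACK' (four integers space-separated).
After event 0: A_seq=58 A_ack=7000 B_seq=7000 B_ack=0
After event 1: A_seq=128 A_ack=7000 B_seq=7000 B_ack=0
After event 2: A_seq=128 A_ack=7150 B_seq=7150 B_ack=0
After event 3: A_seq=128 A_ack=7150 B_seq=7150 B_ack=128
After event 4: A_seq=128 A_ack=7178 B_seq=7178 B_ack=128

Answer: 128 7178 7178 128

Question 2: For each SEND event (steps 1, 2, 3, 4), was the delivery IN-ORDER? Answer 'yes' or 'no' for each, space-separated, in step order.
Answer: no yes yes yes

Derivation:
Step 1: SEND seq=58 -> out-of-order
Step 2: SEND seq=7000 -> in-order
Step 3: SEND seq=0 -> in-order
Step 4: SEND seq=7150 -> in-order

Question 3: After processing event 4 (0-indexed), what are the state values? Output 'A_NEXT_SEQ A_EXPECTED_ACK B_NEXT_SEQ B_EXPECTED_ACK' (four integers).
After event 0: A_seq=58 A_ack=7000 B_seq=7000 B_ack=0
After event 1: A_seq=128 A_ack=7000 B_seq=7000 B_ack=0
After event 2: A_seq=128 A_ack=7150 B_seq=7150 B_ack=0
After event 3: A_seq=128 A_ack=7150 B_seq=7150 B_ack=128
After event 4: A_seq=128 A_ack=7178 B_seq=7178 B_ack=128

128 7178 7178 128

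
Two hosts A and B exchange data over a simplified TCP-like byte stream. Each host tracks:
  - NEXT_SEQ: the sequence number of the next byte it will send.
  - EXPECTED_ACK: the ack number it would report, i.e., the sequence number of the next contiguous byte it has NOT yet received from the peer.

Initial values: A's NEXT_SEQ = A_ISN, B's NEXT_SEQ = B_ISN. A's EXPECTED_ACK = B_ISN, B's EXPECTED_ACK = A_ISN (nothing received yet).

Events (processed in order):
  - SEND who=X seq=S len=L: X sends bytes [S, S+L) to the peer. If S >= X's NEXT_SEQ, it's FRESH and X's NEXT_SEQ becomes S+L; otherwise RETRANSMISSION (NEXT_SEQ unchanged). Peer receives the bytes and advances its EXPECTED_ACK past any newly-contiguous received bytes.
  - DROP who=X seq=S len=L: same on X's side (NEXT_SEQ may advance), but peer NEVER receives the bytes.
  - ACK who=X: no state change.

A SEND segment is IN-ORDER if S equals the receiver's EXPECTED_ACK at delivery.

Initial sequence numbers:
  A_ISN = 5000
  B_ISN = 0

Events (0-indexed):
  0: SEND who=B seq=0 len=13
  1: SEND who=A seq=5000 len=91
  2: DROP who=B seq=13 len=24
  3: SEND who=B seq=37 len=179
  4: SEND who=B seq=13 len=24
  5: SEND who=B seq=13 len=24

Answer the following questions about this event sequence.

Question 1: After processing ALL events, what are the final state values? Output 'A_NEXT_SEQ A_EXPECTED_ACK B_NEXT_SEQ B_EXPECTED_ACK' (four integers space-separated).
Answer: 5091 216 216 5091

Derivation:
After event 0: A_seq=5000 A_ack=13 B_seq=13 B_ack=5000
After event 1: A_seq=5091 A_ack=13 B_seq=13 B_ack=5091
After event 2: A_seq=5091 A_ack=13 B_seq=37 B_ack=5091
After event 3: A_seq=5091 A_ack=13 B_seq=216 B_ack=5091
After event 4: A_seq=5091 A_ack=216 B_seq=216 B_ack=5091
After event 5: A_seq=5091 A_ack=216 B_seq=216 B_ack=5091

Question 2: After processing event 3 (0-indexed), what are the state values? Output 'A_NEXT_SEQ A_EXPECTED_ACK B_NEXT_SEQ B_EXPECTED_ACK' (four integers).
After event 0: A_seq=5000 A_ack=13 B_seq=13 B_ack=5000
After event 1: A_seq=5091 A_ack=13 B_seq=13 B_ack=5091
After event 2: A_seq=5091 A_ack=13 B_seq=37 B_ack=5091
After event 3: A_seq=5091 A_ack=13 B_seq=216 B_ack=5091

5091 13 216 5091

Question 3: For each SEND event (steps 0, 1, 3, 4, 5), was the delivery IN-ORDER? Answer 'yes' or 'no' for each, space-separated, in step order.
Step 0: SEND seq=0 -> in-order
Step 1: SEND seq=5000 -> in-order
Step 3: SEND seq=37 -> out-of-order
Step 4: SEND seq=13 -> in-order
Step 5: SEND seq=13 -> out-of-order

Answer: yes yes no yes no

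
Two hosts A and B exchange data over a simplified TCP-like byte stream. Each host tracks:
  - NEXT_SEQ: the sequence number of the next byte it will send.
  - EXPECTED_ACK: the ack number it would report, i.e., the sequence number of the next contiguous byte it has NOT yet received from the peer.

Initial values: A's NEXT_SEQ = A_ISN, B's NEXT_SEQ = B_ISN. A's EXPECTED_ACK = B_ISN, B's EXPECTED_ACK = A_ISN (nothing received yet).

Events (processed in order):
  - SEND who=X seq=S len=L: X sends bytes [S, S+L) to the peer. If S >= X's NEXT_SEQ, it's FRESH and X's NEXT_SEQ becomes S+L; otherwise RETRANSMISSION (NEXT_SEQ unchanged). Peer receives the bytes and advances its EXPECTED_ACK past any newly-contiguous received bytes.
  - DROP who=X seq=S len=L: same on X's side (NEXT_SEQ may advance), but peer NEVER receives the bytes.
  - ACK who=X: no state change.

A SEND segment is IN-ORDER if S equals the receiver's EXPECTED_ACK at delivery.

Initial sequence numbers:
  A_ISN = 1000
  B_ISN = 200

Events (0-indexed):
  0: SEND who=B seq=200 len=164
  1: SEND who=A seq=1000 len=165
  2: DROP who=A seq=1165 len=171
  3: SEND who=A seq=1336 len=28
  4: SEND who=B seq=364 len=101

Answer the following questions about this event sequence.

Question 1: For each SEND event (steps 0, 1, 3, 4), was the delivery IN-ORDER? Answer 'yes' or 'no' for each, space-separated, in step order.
Step 0: SEND seq=200 -> in-order
Step 1: SEND seq=1000 -> in-order
Step 3: SEND seq=1336 -> out-of-order
Step 4: SEND seq=364 -> in-order

Answer: yes yes no yes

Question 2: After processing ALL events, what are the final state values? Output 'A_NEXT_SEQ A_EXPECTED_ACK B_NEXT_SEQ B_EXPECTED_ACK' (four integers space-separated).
Answer: 1364 465 465 1165

Derivation:
After event 0: A_seq=1000 A_ack=364 B_seq=364 B_ack=1000
After event 1: A_seq=1165 A_ack=364 B_seq=364 B_ack=1165
After event 2: A_seq=1336 A_ack=364 B_seq=364 B_ack=1165
After event 3: A_seq=1364 A_ack=364 B_seq=364 B_ack=1165
After event 4: A_seq=1364 A_ack=465 B_seq=465 B_ack=1165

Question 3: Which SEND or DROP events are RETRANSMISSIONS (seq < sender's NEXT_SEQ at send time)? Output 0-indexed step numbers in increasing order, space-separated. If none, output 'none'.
Answer: none

Derivation:
Step 0: SEND seq=200 -> fresh
Step 1: SEND seq=1000 -> fresh
Step 2: DROP seq=1165 -> fresh
Step 3: SEND seq=1336 -> fresh
Step 4: SEND seq=364 -> fresh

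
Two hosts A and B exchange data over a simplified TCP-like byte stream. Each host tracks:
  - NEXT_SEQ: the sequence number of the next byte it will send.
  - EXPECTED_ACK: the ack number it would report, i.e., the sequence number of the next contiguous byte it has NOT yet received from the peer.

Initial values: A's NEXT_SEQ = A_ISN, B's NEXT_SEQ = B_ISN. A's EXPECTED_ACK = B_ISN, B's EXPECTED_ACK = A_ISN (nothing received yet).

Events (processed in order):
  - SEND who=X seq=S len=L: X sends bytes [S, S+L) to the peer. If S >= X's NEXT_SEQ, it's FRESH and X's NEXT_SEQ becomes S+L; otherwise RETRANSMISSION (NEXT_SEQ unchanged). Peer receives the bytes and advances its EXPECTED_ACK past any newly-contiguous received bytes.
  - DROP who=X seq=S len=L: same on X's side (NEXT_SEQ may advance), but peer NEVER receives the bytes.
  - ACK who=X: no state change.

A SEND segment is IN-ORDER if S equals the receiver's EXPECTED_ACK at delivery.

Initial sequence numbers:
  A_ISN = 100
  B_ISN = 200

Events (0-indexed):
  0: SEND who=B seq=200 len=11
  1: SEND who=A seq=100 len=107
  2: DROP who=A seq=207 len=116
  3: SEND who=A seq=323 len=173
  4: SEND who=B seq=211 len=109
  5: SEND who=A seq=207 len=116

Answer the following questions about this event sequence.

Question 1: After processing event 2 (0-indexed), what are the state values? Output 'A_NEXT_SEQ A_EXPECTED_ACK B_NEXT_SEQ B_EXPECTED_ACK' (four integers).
After event 0: A_seq=100 A_ack=211 B_seq=211 B_ack=100
After event 1: A_seq=207 A_ack=211 B_seq=211 B_ack=207
After event 2: A_seq=323 A_ack=211 B_seq=211 B_ack=207

323 211 211 207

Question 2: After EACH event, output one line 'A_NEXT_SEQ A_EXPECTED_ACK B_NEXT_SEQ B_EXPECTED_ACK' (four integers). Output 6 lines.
100 211 211 100
207 211 211 207
323 211 211 207
496 211 211 207
496 320 320 207
496 320 320 496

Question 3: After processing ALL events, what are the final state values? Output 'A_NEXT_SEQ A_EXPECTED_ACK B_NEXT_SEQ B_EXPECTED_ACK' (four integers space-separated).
After event 0: A_seq=100 A_ack=211 B_seq=211 B_ack=100
After event 1: A_seq=207 A_ack=211 B_seq=211 B_ack=207
After event 2: A_seq=323 A_ack=211 B_seq=211 B_ack=207
After event 3: A_seq=496 A_ack=211 B_seq=211 B_ack=207
After event 4: A_seq=496 A_ack=320 B_seq=320 B_ack=207
After event 5: A_seq=496 A_ack=320 B_seq=320 B_ack=496

Answer: 496 320 320 496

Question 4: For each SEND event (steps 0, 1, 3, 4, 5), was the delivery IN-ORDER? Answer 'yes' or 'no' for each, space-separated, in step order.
Step 0: SEND seq=200 -> in-order
Step 1: SEND seq=100 -> in-order
Step 3: SEND seq=323 -> out-of-order
Step 4: SEND seq=211 -> in-order
Step 5: SEND seq=207 -> in-order

Answer: yes yes no yes yes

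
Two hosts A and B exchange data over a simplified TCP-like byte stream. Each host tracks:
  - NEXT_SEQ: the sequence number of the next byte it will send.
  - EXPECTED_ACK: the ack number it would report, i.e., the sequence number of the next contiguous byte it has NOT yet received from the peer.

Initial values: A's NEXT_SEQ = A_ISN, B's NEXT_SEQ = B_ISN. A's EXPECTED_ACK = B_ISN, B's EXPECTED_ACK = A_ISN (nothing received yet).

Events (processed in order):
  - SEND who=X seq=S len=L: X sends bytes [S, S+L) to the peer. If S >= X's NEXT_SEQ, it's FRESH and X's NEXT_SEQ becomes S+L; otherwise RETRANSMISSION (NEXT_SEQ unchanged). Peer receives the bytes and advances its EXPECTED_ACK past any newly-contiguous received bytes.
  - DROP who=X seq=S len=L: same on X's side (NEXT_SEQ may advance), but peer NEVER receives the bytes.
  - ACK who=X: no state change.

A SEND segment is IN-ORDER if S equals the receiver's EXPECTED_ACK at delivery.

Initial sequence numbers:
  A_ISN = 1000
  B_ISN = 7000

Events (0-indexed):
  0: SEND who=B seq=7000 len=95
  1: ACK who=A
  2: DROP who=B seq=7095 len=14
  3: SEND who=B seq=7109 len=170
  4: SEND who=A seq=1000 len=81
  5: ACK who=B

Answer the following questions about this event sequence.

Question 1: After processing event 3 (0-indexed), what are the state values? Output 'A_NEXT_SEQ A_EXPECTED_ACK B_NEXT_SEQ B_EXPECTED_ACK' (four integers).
After event 0: A_seq=1000 A_ack=7095 B_seq=7095 B_ack=1000
After event 1: A_seq=1000 A_ack=7095 B_seq=7095 B_ack=1000
After event 2: A_seq=1000 A_ack=7095 B_seq=7109 B_ack=1000
After event 3: A_seq=1000 A_ack=7095 B_seq=7279 B_ack=1000

1000 7095 7279 1000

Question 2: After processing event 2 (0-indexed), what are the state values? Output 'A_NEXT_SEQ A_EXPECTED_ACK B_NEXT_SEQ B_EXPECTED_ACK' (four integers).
After event 0: A_seq=1000 A_ack=7095 B_seq=7095 B_ack=1000
After event 1: A_seq=1000 A_ack=7095 B_seq=7095 B_ack=1000
After event 2: A_seq=1000 A_ack=7095 B_seq=7109 B_ack=1000

1000 7095 7109 1000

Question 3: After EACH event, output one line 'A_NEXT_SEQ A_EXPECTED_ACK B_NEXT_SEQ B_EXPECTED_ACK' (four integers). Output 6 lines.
1000 7095 7095 1000
1000 7095 7095 1000
1000 7095 7109 1000
1000 7095 7279 1000
1081 7095 7279 1081
1081 7095 7279 1081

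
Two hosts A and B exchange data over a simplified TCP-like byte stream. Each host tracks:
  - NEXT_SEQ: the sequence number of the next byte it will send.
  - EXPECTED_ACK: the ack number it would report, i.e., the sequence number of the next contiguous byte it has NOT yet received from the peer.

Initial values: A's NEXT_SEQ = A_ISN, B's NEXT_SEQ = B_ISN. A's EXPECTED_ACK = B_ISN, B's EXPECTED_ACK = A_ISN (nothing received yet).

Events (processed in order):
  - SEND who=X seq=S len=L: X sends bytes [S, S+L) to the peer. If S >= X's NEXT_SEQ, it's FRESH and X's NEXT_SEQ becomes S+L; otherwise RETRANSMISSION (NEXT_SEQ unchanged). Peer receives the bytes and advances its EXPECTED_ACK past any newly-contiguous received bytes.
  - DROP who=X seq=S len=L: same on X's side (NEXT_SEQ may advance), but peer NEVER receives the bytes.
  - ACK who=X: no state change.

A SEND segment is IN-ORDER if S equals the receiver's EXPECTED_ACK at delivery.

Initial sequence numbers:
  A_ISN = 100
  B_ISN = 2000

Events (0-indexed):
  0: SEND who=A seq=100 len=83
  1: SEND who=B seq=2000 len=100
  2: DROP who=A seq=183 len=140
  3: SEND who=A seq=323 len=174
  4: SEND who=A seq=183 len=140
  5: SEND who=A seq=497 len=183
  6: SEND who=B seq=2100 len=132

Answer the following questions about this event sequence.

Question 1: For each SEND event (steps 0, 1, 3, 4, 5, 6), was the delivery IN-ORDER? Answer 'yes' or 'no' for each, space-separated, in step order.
Answer: yes yes no yes yes yes

Derivation:
Step 0: SEND seq=100 -> in-order
Step 1: SEND seq=2000 -> in-order
Step 3: SEND seq=323 -> out-of-order
Step 4: SEND seq=183 -> in-order
Step 5: SEND seq=497 -> in-order
Step 6: SEND seq=2100 -> in-order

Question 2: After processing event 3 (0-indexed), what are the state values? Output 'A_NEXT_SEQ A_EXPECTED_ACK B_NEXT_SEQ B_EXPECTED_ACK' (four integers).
After event 0: A_seq=183 A_ack=2000 B_seq=2000 B_ack=183
After event 1: A_seq=183 A_ack=2100 B_seq=2100 B_ack=183
After event 2: A_seq=323 A_ack=2100 B_seq=2100 B_ack=183
After event 3: A_seq=497 A_ack=2100 B_seq=2100 B_ack=183

497 2100 2100 183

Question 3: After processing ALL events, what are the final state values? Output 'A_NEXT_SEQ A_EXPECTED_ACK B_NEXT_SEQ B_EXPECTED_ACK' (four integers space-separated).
Answer: 680 2232 2232 680

Derivation:
After event 0: A_seq=183 A_ack=2000 B_seq=2000 B_ack=183
After event 1: A_seq=183 A_ack=2100 B_seq=2100 B_ack=183
After event 2: A_seq=323 A_ack=2100 B_seq=2100 B_ack=183
After event 3: A_seq=497 A_ack=2100 B_seq=2100 B_ack=183
After event 4: A_seq=497 A_ack=2100 B_seq=2100 B_ack=497
After event 5: A_seq=680 A_ack=2100 B_seq=2100 B_ack=680
After event 6: A_seq=680 A_ack=2232 B_seq=2232 B_ack=680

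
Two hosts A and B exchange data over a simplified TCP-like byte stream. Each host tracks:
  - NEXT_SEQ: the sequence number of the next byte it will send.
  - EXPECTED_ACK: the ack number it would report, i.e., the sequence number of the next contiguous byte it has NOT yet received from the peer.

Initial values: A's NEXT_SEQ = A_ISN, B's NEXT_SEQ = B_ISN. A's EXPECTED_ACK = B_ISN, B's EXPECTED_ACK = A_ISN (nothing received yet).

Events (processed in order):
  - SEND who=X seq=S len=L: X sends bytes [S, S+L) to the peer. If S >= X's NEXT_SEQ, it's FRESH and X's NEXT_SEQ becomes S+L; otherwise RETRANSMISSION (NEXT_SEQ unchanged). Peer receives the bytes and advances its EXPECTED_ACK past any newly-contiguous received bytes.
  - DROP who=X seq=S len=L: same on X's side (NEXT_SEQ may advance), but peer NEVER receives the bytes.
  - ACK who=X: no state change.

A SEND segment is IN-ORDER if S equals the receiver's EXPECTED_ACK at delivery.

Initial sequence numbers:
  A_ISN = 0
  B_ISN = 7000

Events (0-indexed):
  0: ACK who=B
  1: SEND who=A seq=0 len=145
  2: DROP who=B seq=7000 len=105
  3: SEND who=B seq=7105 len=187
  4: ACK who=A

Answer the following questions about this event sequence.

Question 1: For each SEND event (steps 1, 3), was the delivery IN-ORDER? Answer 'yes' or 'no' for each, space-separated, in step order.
Answer: yes no

Derivation:
Step 1: SEND seq=0 -> in-order
Step 3: SEND seq=7105 -> out-of-order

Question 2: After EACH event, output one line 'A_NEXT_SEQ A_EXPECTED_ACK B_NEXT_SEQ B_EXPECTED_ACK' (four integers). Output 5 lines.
0 7000 7000 0
145 7000 7000 145
145 7000 7105 145
145 7000 7292 145
145 7000 7292 145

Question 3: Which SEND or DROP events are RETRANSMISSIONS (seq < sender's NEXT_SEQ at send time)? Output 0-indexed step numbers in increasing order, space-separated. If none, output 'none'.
Step 1: SEND seq=0 -> fresh
Step 2: DROP seq=7000 -> fresh
Step 3: SEND seq=7105 -> fresh

Answer: none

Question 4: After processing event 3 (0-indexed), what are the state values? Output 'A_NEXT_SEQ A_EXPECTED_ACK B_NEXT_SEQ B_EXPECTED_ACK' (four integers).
After event 0: A_seq=0 A_ack=7000 B_seq=7000 B_ack=0
After event 1: A_seq=145 A_ack=7000 B_seq=7000 B_ack=145
After event 2: A_seq=145 A_ack=7000 B_seq=7105 B_ack=145
After event 3: A_seq=145 A_ack=7000 B_seq=7292 B_ack=145

145 7000 7292 145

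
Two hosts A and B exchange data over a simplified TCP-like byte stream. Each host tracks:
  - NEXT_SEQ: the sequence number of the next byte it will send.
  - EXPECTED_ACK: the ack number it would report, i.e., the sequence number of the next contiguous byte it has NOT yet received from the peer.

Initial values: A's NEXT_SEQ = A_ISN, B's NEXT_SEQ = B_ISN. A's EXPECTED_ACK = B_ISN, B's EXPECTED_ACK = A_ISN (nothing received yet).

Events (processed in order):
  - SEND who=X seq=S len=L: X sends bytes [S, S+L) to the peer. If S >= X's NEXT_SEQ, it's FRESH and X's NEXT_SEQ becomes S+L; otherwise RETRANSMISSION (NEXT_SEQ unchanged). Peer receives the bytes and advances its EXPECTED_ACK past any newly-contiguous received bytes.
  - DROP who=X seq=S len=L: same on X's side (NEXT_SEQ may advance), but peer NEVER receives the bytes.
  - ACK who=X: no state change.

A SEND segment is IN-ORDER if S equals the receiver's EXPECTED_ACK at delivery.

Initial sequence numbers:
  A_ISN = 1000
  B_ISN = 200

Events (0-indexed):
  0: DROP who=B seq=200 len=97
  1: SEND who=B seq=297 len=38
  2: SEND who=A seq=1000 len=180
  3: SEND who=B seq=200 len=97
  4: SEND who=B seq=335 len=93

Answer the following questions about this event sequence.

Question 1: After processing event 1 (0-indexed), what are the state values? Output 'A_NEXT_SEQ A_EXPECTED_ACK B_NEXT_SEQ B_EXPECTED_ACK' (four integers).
After event 0: A_seq=1000 A_ack=200 B_seq=297 B_ack=1000
After event 1: A_seq=1000 A_ack=200 B_seq=335 B_ack=1000

1000 200 335 1000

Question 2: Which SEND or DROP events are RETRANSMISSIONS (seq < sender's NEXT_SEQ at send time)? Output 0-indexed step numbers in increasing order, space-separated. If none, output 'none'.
Step 0: DROP seq=200 -> fresh
Step 1: SEND seq=297 -> fresh
Step 2: SEND seq=1000 -> fresh
Step 3: SEND seq=200 -> retransmit
Step 4: SEND seq=335 -> fresh

Answer: 3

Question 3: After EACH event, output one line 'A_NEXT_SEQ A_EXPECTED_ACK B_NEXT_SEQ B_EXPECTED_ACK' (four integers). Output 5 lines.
1000 200 297 1000
1000 200 335 1000
1180 200 335 1180
1180 335 335 1180
1180 428 428 1180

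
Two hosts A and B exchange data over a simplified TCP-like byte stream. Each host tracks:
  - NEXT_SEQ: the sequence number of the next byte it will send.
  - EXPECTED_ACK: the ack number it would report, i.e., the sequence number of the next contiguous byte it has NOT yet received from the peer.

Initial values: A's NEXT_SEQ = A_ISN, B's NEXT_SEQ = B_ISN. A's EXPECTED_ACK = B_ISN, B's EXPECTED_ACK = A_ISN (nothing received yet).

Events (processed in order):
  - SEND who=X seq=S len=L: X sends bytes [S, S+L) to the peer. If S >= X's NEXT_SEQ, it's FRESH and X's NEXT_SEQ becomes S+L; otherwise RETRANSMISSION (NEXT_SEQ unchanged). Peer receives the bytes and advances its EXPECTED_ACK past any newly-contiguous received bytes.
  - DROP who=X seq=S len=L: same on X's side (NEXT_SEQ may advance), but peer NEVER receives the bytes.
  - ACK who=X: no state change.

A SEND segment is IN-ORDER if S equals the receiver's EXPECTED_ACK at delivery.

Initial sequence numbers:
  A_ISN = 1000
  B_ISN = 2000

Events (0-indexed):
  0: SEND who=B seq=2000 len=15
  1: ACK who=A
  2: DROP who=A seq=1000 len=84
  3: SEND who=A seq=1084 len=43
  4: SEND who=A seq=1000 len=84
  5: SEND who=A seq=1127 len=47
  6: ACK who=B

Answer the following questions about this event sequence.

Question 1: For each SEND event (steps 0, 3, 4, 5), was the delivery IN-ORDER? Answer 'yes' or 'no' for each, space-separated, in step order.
Answer: yes no yes yes

Derivation:
Step 0: SEND seq=2000 -> in-order
Step 3: SEND seq=1084 -> out-of-order
Step 4: SEND seq=1000 -> in-order
Step 5: SEND seq=1127 -> in-order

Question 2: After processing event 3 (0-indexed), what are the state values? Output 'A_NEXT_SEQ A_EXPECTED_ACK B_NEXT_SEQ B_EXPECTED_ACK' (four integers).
After event 0: A_seq=1000 A_ack=2015 B_seq=2015 B_ack=1000
After event 1: A_seq=1000 A_ack=2015 B_seq=2015 B_ack=1000
After event 2: A_seq=1084 A_ack=2015 B_seq=2015 B_ack=1000
After event 3: A_seq=1127 A_ack=2015 B_seq=2015 B_ack=1000

1127 2015 2015 1000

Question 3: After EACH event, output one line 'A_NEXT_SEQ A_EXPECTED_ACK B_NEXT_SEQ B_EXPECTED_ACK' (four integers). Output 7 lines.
1000 2015 2015 1000
1000 2015 2015 1000
1084 2015 2015 1000
1127 2015 2015 1000
1127 2015 2015 1127
1174 2015 2015 1174
1174 2015 2015 1174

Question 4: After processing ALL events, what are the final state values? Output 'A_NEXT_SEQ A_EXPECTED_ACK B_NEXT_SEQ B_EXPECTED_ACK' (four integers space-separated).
Answer: 1174 2015 2015 1174

Derivation:
After event 0: A_seq=1000 A_ack=2015 B_seq=2015 B_ack=1000
After event 1: A_seq=1000 A_ack=2015 B_seq=2015 B_ack=1000
After event 2: A_seq=1084 A_ack=2015 B_seq=2015 B_ack=1000
After event 3: A_seq=1127 A_ack=2015 B_seq=2015 B_ack=1000
After event 4: A_seq=1127 A_ack=2015 B_seq=2015 B_ack=1127
After event 5: A_seq=1174 A_ack=2015 B_seq=2015 B_ack=1174
After event 6: A_seq=1174 A_ack=2015 B_seq=2015 B_ack=1174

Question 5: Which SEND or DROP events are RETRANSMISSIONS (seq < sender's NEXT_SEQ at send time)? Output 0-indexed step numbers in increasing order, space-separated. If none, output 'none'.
Step 0: SEND seq=2000 -> fresh
Step 2: DROP seq=1000 -> fresh
Step 3: SEND seq=1084 -> fresh
Step 4: SEND seq=1000 -> retransmit
Step 5: SEND seq=1127 -> fresh

Answer: 4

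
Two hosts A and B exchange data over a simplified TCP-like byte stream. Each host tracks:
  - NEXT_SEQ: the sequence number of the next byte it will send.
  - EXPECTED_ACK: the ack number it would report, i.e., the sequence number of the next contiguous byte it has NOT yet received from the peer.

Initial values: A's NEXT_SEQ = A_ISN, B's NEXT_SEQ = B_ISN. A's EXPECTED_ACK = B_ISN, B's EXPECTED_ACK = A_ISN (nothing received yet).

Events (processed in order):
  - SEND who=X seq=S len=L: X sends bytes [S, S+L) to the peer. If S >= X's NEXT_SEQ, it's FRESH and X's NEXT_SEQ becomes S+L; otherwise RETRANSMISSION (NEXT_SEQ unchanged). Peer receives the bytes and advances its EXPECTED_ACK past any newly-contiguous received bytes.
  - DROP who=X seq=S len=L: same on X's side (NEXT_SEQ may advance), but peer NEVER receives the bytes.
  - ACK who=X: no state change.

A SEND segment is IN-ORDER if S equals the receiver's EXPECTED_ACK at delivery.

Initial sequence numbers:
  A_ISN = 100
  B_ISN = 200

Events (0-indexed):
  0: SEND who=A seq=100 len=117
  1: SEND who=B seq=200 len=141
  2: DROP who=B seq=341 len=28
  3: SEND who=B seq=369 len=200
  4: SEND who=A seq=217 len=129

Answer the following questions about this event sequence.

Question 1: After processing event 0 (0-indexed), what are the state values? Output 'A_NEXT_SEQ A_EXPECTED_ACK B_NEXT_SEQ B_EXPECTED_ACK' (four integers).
After event 0: A_seq=217 A_ack=200 B_seq=200 B_ack=217

217 200 200 217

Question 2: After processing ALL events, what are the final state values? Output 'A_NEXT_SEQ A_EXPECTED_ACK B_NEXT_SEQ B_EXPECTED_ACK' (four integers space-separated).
Answer: 346 341 569 346

Derivation:
After event 0: A_seq=217 A_ack=200 B_seq=200 B_ack=217
After event 1: A_seq=217 A_ack=341 B_seq=341 B_ack=217
After event 2: A_seq=217 A_ack=341 B_seq=369 B_ack=217
After event 3: A_seq=217 A_ack=341 B_seq=569 B_ack=217
After event 4: A_seq=346 A_ack=341 B_seq=569 B_ack=346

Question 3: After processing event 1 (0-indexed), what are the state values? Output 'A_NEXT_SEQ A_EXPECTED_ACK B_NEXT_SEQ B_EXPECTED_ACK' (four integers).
After event 0: A_seq=217 A_ack=200 B_seq=200 B_ack=217
After event 1: A_seq=217 A_ack=341 B_seq=341 B_ack=217

217 341 341 217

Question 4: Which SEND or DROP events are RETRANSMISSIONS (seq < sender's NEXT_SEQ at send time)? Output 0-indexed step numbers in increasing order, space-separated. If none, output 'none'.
Step 0: SEND seq=100 -> fresh
Step 1: SEND seq=200 -> fresh
Step 2: DROP seq=341 -> fresh
Step 3: SEND seq=369 -> fresh
Step 4: SEND seq=217 -> fresh

Answer: none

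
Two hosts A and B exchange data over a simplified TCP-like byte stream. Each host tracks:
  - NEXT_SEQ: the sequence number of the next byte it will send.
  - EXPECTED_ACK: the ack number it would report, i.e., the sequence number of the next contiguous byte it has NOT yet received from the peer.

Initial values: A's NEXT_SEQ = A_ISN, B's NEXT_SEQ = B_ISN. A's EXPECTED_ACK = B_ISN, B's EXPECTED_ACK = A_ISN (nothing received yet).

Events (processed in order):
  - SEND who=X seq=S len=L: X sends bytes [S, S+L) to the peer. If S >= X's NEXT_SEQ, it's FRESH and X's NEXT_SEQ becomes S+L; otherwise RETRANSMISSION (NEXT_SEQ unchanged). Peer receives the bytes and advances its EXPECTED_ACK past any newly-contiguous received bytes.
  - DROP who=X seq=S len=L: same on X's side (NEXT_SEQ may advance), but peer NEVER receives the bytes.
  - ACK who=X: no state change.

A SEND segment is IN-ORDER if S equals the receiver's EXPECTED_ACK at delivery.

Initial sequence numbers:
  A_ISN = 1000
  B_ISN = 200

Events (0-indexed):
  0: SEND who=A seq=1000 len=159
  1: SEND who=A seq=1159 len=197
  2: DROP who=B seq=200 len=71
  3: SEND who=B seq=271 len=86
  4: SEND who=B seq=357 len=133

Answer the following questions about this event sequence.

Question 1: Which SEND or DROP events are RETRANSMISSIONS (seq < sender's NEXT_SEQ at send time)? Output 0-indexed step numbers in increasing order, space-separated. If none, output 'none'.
Step 0: SEND seq=1000 -> fresh
Step 1: SEND seq=1159 -> fresh
Step 2: DROP seq=200 -> fresh
Step 3: SEND seq=271 -> fresh
Step 4: SEND seq=357 -> fresh

Answer: none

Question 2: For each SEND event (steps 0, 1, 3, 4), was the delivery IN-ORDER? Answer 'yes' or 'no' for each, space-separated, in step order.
Answer: yes yes no no

Derivation:
Step 0: SEND seq=1000 -> in-order
Step 1: SEND seq=1159 -> in-order
Step 3: SEND seq=271 -> out-of-order
Step 4: SEND seq=357 -> out-of-order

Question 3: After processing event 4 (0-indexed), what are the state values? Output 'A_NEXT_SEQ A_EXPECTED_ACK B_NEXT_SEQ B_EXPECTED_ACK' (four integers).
After event 0: A_seq=1159 A_ack=200 B_seq=200 B_ack=1159
After event 1: A_seq=1356 A_ack=200 B_seq=200 B_ack=1356
After event 2: A_seq=1356 A_ack=200 B_seq=271 B_ack=1356
After event 3: A_seq=1356 A_ack=200 B_seq=357 B_ack=1356
After event 4: A_seq=1356 A_ack=200 B_seq=490 B_ack=1356

1356 200 490 1356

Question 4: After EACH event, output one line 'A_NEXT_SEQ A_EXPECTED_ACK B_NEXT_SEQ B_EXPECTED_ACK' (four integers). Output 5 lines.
1159 200 200 1159
1356 200 200 1356
1356 200 271 1356
1356 200 357 1356
1356 200 490 1356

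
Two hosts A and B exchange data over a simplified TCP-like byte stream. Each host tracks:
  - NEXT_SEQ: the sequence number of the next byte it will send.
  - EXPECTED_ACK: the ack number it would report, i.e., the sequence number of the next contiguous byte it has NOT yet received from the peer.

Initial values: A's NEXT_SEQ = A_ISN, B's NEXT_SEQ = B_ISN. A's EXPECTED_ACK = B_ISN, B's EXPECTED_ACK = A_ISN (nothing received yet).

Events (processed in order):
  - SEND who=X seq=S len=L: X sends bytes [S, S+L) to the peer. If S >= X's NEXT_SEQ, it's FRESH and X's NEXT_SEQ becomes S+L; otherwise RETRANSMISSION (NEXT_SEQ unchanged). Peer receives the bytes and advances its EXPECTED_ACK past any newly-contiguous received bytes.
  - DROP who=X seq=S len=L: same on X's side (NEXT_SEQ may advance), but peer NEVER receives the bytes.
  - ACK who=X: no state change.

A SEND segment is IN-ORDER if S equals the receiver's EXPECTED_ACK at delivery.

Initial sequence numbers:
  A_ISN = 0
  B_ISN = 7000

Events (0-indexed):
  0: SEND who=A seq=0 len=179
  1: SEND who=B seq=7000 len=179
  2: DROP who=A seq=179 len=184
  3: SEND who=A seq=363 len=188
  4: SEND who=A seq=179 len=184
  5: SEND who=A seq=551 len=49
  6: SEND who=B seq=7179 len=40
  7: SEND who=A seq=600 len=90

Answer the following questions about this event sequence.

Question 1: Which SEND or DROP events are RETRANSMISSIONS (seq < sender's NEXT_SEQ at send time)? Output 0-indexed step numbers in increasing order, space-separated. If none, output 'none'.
Step 0: SEND seq=0 -> fresh
Step 1: SEND seq=7000 -> fresh
Step 2: DROP seq=179 -> fresh
Step 3: SEND seq=363 -> fresh
Step 4: SEND seq=179 -> retransmit
Step 5: SEND seq=551 -> fresh
Step 6: SEND seq=7179 -> fresh
Step 7: SEND seq=600 -> fresh

Answer: 4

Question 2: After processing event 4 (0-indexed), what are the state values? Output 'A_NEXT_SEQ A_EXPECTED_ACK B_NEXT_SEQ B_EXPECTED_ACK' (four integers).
After event 0: A_seq=179 A_ack=7000 B_seq=7000 B_ack=179
After event 1: A_seq=179 A_ack=7179 B_seq=7179 B_ack=179
After event 2: A_seq=363 A_ack=7179 B_seq=7179 B_ack=179
After event 3: A_seq=551 A_ack=7179 B_seq=7179 B_ack=179
After event 4: A_seq=551 A_ack=7179 B_seq=7179 B_ack=551

551 7179 7179 551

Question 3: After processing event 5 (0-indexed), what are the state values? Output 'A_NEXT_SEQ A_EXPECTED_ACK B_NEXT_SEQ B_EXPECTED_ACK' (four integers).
After event 0: A_seq=179 A_ack=7000 B_seq=7000 B_ack=179
After event 1: A_seq=179 A_ack=7179 B_seq=7179 B_ack=179
After event 2: A_seq=363 A_ack=7179 B_seq=7179 B_ack=179
After event 3: A_seq=551 A_ack=7179 B_seq=7179 B_ack=179
After event 4: A_seq=551 A_ack=7179 B_seq=7179 B_ack=551
After event 5: A_seq=600 A_ack=7179 B_seq=7179 B_ack=600

600 7179 7179 600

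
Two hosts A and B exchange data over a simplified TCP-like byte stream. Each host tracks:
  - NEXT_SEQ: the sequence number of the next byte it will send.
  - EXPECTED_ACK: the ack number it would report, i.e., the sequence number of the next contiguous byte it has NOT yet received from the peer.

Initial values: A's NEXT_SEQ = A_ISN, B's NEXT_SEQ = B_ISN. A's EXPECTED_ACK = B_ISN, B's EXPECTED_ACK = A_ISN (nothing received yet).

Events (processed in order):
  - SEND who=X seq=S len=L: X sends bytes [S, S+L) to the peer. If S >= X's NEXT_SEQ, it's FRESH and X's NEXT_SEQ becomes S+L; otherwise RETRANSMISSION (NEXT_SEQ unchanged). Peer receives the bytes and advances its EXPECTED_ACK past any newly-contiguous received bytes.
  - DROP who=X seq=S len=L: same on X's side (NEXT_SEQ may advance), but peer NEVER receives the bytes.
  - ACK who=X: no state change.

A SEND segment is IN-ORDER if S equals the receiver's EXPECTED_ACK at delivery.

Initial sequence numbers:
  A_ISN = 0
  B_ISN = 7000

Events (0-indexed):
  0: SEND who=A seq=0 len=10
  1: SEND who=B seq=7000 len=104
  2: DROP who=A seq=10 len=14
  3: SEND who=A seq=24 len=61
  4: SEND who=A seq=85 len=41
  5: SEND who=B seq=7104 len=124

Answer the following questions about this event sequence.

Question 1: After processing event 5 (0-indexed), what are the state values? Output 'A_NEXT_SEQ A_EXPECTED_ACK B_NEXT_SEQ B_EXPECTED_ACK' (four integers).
After event 0: A_seq=10 A_ack=7000 B_seq=7000 B_ack=10
After event 1: A_seq=10 A_ack=7104 B_seq=7104 B_ack=10
After event 2: A_seq=24 A_ack=7104 B_seq=7104 B_ack=10
After event 3: A_seq=85 A_ack=7104 B_seq=7104 B_ack=10
After event 4: A_seq=126 A_ack=7104 B_seq=7104 B_ack=10
After event 5: A_seq=126 A_ack=7228 B_seq=7228 B_ack=10

126 7228 7228 10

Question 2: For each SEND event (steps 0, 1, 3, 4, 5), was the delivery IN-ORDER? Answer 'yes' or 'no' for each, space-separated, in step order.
Answer: yes yes no no yes

Derivation:
Step 0: SEND seq=0 -> in-order
Step 1: SEND seq=7000 -> in-order
Step 3: SEND seq=24 -> out-of-order
Step 4: SEND seq=85 -> out-of-order
Step 5: SEND seq=7104 -> in-order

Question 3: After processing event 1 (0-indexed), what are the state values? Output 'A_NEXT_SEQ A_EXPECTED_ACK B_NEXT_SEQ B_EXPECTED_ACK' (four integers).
After event 0: A_seq=10 A_ack=7000 B_seq=7000 B_ack=10
After event 1: A_seq=10 A_ack=7104 B_seq=7104 B_ack=10

10 7104 7104 10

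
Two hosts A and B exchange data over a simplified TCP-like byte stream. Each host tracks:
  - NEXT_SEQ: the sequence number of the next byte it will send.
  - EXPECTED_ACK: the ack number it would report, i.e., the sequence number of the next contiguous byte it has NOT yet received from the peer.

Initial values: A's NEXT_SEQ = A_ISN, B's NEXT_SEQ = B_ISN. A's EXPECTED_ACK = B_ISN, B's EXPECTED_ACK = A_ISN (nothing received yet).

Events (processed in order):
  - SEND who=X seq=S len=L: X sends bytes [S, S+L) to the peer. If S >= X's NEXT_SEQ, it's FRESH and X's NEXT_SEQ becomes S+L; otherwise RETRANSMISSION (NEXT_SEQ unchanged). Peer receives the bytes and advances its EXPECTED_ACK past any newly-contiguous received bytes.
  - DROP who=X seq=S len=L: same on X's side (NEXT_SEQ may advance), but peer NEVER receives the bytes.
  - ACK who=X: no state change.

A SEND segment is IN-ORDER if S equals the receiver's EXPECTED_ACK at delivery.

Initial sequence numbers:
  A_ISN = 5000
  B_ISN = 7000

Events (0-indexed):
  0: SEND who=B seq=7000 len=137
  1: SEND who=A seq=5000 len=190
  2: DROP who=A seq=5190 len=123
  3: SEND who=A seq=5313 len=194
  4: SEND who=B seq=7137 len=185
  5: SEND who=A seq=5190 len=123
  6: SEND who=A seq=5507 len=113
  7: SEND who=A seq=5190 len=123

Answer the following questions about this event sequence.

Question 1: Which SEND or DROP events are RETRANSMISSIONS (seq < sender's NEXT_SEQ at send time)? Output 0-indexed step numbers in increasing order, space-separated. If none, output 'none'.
Answer: 5 7

Derivation:
Step 0: SEND seq=7000 -> fresh
Step 1: SEND seq=5000 -> fresh
Step 2: DROP seq=5190 -> fresh
Step 3: SEND seq=5313 -> fresh
Step 4: SEND seq=7137 -> fresh
Step 5: SEND seq=5190 -> retransmit
Step 6: SEND seq=5507 -> fresh
Step 7: SEND seq=5190 -> retransmit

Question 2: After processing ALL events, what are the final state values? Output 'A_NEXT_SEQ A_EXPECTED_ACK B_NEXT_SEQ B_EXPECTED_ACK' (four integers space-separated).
Answer: 5620 7322 7322 5620

Derivation:
After event 0: A_seq=5000 A_ack=7137 B_seq=7137 B_ack=5000
After event 1: A_seq=5190 A_ack=7137 B_seq=7137 B_ack=5190
After event 2: A_seq=5313 A_ack=7137 B_seq=7137 B_ack=5190
After event 3: A_seq=5507 A_ack=7137 B_seq=7137 B_ack=5190
After event 4: A_seq=5507 A_ack=7322 B_seq=7322 B_ack=5190
After event 5: A_seq=5507 A_ack=7322 B_seq=7322 B_ack=5507
After event 6: A_seq=5620 A_ack=7322 B_seq=7322 B_ack=5620
After event 7: A_seq=5620 A_ack=7322 B_seq=7322 B_ack=5620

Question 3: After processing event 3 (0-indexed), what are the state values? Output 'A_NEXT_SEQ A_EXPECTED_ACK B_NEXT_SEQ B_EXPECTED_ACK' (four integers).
After event 0: A_seq=5000 A_ack=7137 B_seq=7137 B_ack=5000
After event 1: A_seq=5190 A_ack=7137 B_seq=7137 B_ack=5190
After event 2: A_seq=5313 A_ack=7137 B_seq=7137 B_ack=5190
After event 3: A_seq=5507 A_ack=7137 B_seq=7137 B_ack=5190

5507 7137 7137 5190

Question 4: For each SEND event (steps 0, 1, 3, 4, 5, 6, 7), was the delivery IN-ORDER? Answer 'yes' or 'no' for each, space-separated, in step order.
Step 0: SEND seq=7000 -> in-order
Step 1: SEND seq=5000 -> in-order
Step 3: SEND seq=5313 -> out-of-order
Step 4: SEND seq=7137 -> in-order
Step 5: SEND seq=5190 -> in-order
Step 6: SEND seq=5507 -> in-order
Step 7: SEND seq=5190 -> out-of-order

Answer: yes yes no yes yes yes no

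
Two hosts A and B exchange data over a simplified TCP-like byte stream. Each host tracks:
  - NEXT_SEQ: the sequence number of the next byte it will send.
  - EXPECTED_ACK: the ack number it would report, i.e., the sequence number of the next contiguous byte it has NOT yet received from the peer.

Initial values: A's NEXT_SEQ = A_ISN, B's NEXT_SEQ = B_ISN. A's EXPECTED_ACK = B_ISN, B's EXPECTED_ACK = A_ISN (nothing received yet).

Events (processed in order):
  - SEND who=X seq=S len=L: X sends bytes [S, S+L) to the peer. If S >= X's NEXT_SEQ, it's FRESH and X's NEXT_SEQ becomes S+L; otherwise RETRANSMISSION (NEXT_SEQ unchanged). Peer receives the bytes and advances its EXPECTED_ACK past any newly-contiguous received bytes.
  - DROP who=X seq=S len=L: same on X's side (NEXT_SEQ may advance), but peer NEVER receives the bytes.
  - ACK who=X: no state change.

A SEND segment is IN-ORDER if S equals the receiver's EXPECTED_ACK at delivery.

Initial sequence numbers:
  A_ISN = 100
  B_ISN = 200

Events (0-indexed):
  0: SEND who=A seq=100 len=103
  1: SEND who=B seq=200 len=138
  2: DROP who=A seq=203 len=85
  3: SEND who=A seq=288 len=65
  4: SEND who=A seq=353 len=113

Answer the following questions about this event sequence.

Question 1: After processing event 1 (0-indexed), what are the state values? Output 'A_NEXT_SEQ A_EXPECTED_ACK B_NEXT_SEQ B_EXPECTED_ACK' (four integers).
After event 0: A_seq=203 A_ack=200 B_seq=200 B_ack=203
After event 1: A_seq=203 A_ack=338 B_seq=338 B_ack=203

203 338 338 203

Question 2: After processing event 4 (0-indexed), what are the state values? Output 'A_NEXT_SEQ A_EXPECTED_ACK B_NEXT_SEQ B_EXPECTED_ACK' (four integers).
After event 0: A_seq=203 A_ack=200 B_seq=200 B_ack=203
After event 1: A_seq=203 A_ack=338 B_seq=338 B_ack=203
After event 2: A_seq=288 A_ack=338 B_seq=338 B_ack=203
After event 3: A_seq=353 A_ack=338 B_seq=338 B_ack=203
After event 4: A_seq=466 A_ack=338 B_seq=338 B_ack=203

466 338 338 203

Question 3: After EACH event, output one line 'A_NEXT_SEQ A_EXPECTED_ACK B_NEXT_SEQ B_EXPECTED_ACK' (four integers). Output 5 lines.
203 200 200 203
203 338 338 203
288 338 338 203
353 338 338 203
466 338 338 203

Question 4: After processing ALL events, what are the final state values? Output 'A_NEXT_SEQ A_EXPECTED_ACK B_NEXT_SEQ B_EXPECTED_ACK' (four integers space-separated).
Answer: 466 338 338 203

Derivation:
After event 0: A_seq=203 A_ack=200 B_seq=200 B_ack=203
After event 1: A_seq=203 A_ack=338 B_seq=338 B_ack=203
After event 2: A_seq=288 A_ack=338 B_seq=338 B_ack=203
After event 3: A_seq=353 A_ack=338 B_seq=338 B_ack=203
After event 4: A_seq=466 A_ack=338 B_seq=338 B_ack=203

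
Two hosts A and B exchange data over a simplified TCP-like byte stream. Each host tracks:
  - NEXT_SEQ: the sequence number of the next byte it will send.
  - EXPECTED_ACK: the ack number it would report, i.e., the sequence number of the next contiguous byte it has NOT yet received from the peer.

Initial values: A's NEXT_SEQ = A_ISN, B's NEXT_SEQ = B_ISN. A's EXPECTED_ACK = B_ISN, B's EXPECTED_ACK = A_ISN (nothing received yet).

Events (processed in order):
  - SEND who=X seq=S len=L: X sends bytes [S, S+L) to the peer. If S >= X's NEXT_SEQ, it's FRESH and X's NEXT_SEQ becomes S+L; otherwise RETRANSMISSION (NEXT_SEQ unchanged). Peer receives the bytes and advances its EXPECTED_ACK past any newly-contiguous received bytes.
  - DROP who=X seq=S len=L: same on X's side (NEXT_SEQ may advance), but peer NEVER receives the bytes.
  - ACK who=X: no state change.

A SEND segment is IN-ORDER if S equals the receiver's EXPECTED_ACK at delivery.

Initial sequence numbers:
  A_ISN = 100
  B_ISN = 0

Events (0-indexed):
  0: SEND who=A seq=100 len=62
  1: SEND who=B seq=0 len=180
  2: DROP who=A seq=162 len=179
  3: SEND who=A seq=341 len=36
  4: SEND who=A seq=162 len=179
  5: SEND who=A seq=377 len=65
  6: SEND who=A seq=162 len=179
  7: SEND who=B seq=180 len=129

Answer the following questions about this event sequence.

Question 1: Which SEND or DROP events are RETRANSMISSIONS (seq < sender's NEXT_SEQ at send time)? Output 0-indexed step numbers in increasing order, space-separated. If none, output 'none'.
Step 0: SEND seq=100 -> fresh
Step 1: SEND seq=0 -> fresh
Step 2: DROP seq=162 -> fresh
Step 3: SEND seq=341 -> fresh
Step 4: SEND seq=162 -> retransmit
Step 5: SEND seq=377 -> fresh
Step 6: SEND seq=162 -> retransmit
Step 7: SEND seq=180 -> fresh

Answer: 4 6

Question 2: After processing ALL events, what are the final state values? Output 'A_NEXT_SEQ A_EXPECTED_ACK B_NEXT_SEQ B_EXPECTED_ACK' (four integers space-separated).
After event 0: A_seq=162 A_ack=0 B_seq=0 B_ack=162
After event 1: A_seq=162 A_ack=180 B_seq=180 B_ack=162
After event 2: A_seq=341 A_ack=180 B_seq=180 B_ack=162
After event 3: A_seq=377 A_ack=180 B_seq=180 B_ack=162
After event 4: A_seq=377 A_ack=180 B_seq=180 B_ack=377
After event 5: A_seq=442 A_ack=180 B_seq=180 B_ack=442
After event 6: A_seq=442 A_ack=180 B_seq=180 B_ack=442
After event 7: A_seq=442 A_ack=309 B_seq=309 B_ack=442

Answer: 442 309 309 442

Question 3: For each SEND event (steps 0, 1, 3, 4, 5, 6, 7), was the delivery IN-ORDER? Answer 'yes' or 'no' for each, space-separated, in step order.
Answer: yes yes no yes yes no yes

Derivation:
Step 0: SEND seq=100 -> in-order
Step 1: SEND seq=0 -> in-order
Step 3: SEND seq=341 -> out-of-order
Step 4: SEND seq=162 -> in-order
Step 5: SEND seq=377 -> in-order
Step 6: SEND seq=162 -> out-of-order
Step 7: SEND seq=180 -> in-order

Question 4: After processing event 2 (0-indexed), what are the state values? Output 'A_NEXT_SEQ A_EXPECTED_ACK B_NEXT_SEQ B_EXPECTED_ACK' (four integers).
After event 0: A_seq=162 A_ack=0 B_seq=0 B_ack=162
After event 1: A_seq=162 A_ack=180 B_seq=180 B_ack=162
After event 2: A_seq=341 A_ack=180 B_seq=180 B_ack=162

341 180 180 162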